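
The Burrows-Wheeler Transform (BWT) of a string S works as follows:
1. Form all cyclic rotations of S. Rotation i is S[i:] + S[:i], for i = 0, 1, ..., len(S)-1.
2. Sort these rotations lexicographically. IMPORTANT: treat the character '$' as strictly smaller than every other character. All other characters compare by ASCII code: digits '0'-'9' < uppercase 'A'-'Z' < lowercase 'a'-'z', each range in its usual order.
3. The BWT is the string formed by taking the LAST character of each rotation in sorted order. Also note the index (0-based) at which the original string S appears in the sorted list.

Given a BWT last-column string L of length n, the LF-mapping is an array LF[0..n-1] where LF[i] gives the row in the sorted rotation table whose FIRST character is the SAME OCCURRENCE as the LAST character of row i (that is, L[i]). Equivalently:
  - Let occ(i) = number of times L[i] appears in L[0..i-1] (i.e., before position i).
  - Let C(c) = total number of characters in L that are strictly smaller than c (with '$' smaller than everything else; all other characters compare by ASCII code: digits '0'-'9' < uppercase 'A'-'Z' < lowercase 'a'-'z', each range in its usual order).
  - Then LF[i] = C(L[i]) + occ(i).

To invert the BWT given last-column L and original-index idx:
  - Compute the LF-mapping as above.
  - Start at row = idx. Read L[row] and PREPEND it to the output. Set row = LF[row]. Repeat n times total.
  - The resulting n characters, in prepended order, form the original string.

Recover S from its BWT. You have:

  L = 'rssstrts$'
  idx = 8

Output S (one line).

Answer: tstsrssr$

Derivation:
LF mapping: 1 3 4 5 7 2 8 6 0
Walk LF starting at row 8, prepending L[row]:
  step 1: row=8, L[8]='$', prepend. Next row=LF[8]=0
  step 2: row=0, L[0]='r', prepend. Next row=LF[0]=1
  step 3: row=1, L[1]='s', prepend. Next row=LF[1]=3
  step 4: row=3, L[3]='s', prepend. Next row=LF[3]=5
  step 5: row=5, L[5]='r', prepend. Next row=LF[5]=2
  step 6: row=2, L[2]='s', prepend. Next row=LF[2]=4
  step 7: row=4, L[4]='t', prepend. Next row=LF[4]=7
  step 8: row=7, L[7]='s', prepend. Next row=LF[7]=6
  step 9: row=6, L[6]='t', prepend. Next row=LF[6]=8
Reversed output: tstsrssr$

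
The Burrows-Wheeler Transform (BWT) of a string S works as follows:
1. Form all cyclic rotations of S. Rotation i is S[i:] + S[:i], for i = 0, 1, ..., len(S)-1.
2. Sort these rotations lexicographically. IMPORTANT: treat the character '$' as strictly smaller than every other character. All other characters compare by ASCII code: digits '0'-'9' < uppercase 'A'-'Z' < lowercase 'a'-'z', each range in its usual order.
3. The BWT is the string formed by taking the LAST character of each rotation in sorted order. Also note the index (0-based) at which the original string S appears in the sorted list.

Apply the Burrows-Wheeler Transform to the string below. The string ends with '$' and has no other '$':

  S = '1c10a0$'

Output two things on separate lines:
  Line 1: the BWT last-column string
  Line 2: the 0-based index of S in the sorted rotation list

All 7 rotations (rotation i = S[i:]+S[:i]):
  rot[0] = 1c10a0$
  rot[1] = c10a0$1
  rot[2] = 10a0$1c
  rot[3] = 0a0$1c1
  rot[4] = a0$1c10
  rot[5] = 0$1c10a
  rot[6] = $1c10a0
Sorted (with $ < everything):
  sorted[0] = $1c10a0  (last char: '0')
  sorted[1] = 0$1c10a  (last char: 'a')
  sorted[2] = 0a0$1c1  (last char: '1')
  sorted[3] = 10a0$1c  (last char: 'c')
  sorted[4] = 1c10a0$  (last char: '$')
  sorted[5] = a0$1c10  (last char: '0')
  sorted[6] = c10a0$1  (last char: '1')
Last column: 0a1c$01
Original string S is at sorted index 4

Answer: 0a1c$01
4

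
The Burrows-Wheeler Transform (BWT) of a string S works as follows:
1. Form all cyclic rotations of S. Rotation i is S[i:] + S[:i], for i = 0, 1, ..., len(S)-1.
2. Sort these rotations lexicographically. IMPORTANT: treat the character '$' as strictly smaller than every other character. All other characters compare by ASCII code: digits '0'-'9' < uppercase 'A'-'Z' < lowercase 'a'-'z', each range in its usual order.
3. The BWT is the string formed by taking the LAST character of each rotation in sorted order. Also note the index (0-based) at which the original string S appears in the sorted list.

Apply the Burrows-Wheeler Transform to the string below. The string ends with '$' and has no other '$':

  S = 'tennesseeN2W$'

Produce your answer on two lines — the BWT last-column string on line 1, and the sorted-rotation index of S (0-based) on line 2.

Answer: WNe2estnnese$
12

Derivation:
All 13 rotations (rotation i = S[i:]+S[:i]):
  rot[0] = tennesseeN2W$
  rot[1] = ennesseeN2W$t
  rot[2] = nnesseeN2W$te
  rot[3] = nesseeN2W$ten
  rot[4] = esseeN2W$tenn
  rot[5] = sseeN2W$tenne
  rot[6] = seeN2W$tennes
  rot[7] = eeN2W$tenness
  rot[8] = eN2W$tennesse
  rot[9] = N2W$tennessee
  rot[10] = 2W$tennesseeN
  rot[11] = W$tennesseeN2
  rot[12] = $tennesseeN2W
Sorted (with $ < everything):
  sorted[0] = $tennesseeN2W  (last char: 'W')
  sorted[1] = 2W$tennesseeN  (last char: 'N')
  sorted[2] = N2W$tennessee  (last char: 'e')
  sorted[3] = W$tennesseeN2  (last char: '2')
  sorted[4] = eN2W$tennesse  (last char: 'e')
  sorted[5] = eeN2W$tenness  (last char: 's')
  sorted[6] = ennesseeN2W$t  (last char: 't')
  sorted[7] = esseeN2W$tenn  (last char: 'n')
  sorted[8] = nesseeN2W$ten  (last char: 'n')
  sorted[9] = nnesseeN2W$te  (last char: 'e')
  sorted[10] = seeN2W$tennes  (last char: 's')
  sorted[11] = sseeN2W$tenne  (last char: 'e')
  sorted[12] = tennesseeN2W$  (last char: '$')
Last column: WNe2estnnese$
Original string S is at sorted index 12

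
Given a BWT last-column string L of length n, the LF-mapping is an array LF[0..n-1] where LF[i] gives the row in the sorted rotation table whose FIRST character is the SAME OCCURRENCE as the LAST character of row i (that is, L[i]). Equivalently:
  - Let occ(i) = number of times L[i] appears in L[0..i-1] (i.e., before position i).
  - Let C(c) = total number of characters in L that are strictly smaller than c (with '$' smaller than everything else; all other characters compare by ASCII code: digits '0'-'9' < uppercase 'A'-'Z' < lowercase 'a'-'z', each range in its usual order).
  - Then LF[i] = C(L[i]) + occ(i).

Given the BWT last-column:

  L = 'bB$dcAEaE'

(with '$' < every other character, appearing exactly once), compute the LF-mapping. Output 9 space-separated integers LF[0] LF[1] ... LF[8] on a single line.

Answer: 6 2 0 8 7 1 3 5 4

Derivation:
Char counts: '$':1, 'A':1, 'B':1, 'E':2, 'a':1, 'b':1, 'c':1, 'd':1
C (first-col start): C('$')=0, C('A')=1, C('B')=2, C('E')=3, C('a')=5, C('b')=6, C('c')=7, C('d')=8
L[0]='b': occ=0, LF[0]=C('b')+0=6+0=6
L[1]='B': occ=0, LF[1]=C('B')+0=2+0=2
L[2]='$': occ=0, LF[2]=C('$')+0=0+0=0
L[3]='d': occ=0, LF[3]=C('d')+0=8+0=8
L[4]='c': occ=0, LF[4]=C('c')+0=7+0=7
L[5]='A': occ=0, LF[5]=C('A')+0=1+0=1
L[6]='E': occ=0, LF[6]=C('E')+0=3+0=3
L[7]='a': occ=0, LF[7]=C('a')+0=5+0=5
L[8]='E': occ=1, LF[8]=C('E')+1=3+1=4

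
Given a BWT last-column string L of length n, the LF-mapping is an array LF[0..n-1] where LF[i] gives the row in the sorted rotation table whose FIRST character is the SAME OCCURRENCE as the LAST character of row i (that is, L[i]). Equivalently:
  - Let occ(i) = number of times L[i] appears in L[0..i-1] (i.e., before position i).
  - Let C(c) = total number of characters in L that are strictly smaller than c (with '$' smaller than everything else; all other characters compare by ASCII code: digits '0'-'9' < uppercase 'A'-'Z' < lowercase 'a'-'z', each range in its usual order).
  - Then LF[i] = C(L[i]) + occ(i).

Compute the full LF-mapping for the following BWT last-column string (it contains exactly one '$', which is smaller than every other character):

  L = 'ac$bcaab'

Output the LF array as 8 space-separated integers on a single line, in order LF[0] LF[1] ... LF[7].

Char counts: '$':1, 'a':3, 'b':2, 'c':2
C (first-col start): C('$')=0, C('a')=1, C('b')=4, C('c')=6
L[0]='a': occ=0, LF[0]=C('a')+0=1+0=1
L[1]='c': occ=0, LF[1]=C('c')+0=6+0=6
L[2]='$': occ=0, LF[2]=C('$')+0=0+0=0
L[3]='b': occ=0, LF[3]=C('b')+0=4+0=4
L[4]='c': occ=1, LF[4]=C('c')+1=6+1=7
L[5]='a': occ=1, LF[5]=C('a')+1=1+1=2
L[6]='a': occ=2, LF[6]=C('a')+2=1+2=3
L[7]='b': occ=1, LF[7]=C('b')+1=4+1=5

Answer: 1 6 0 4 7 2 3 5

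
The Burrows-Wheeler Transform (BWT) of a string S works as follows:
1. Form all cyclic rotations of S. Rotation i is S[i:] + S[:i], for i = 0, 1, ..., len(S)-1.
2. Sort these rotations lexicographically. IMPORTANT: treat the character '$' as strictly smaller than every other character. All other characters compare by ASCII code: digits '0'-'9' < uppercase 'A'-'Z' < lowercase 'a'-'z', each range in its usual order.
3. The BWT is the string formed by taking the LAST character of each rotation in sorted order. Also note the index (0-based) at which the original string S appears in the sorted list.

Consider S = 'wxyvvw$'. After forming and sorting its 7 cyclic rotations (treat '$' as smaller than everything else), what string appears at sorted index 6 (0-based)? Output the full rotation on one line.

All 7 rotations (rotation i = S[i:]+S[:i]):
  rot[0] = wxyvvw$
  rot[1] = xyvvw$w
  rot[2] = yvvw$wx
  rot[3] = vvw$wxy
  rot[4] = vw$wxyv
  rot[5] = w$wxyvv
  rot[6] = $wxyvvw
Sorted (with $ < everything):
  sorted[0] = $wxyvvw
  sorted[1] = vvw$wxy
  sorted[2] = vw$wxyv
  sorted[3] = w$wxyvv
  sorted[4] = wxyvvw$
  sorted[5] = xyvvw$w
  sorted[6] = yvvw$wx
sorted[6] = yvvw$wx

Answer: yvvw$wx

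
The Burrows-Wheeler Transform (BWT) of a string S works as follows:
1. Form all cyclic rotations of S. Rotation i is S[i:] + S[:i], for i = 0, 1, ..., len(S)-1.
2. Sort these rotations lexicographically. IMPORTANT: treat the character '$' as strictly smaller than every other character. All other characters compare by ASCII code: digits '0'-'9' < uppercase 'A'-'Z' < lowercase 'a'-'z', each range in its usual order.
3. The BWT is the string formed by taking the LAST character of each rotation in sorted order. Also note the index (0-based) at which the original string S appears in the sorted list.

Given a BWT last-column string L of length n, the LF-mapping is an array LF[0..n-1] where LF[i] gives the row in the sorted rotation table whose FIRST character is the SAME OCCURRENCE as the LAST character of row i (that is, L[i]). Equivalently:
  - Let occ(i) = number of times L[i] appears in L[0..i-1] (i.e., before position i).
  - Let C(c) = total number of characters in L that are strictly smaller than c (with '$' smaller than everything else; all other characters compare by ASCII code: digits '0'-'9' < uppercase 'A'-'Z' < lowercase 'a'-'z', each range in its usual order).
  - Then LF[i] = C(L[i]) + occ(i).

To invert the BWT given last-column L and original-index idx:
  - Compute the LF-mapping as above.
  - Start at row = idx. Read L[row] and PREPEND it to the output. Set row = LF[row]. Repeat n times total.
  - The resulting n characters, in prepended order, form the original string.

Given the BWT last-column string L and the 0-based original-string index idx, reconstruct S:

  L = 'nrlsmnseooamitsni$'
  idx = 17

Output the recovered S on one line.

Answer: transmissionlemon$

Derivation:
LF mapping: 8 13 5 14 6 9 15 2 11 12 1 7 3 17 16 10 4 0
Walk LF starting at row 17, prepending L[row]:
  step 1: row=17, L[17]='$', prepend. Next row=LF[17]=0
  step 2: row=0, L[0]='n', prepend. Next row=LF[0]=8
  step 3: row=8, L[8]='o', prepend. Next row=LF[8]=11
  step 4: row=11, L[11]='m', prepend. Next row=LF[11]=7
  step 5: row=7, L[7]='e', prepend. Next row=LF[7]=2
  step 6: row=2, L[2]='l', prepend. Next row=LF[2]=5
  step 7: row=5, L[5]='n', prepend. Next row=LF[5]=9
  step 8: row=9, L[9]='o', prepend. Next row=LF[9]=12
  step 9: row=12, L[12]='i', prepend. Next row=LF[12]=3
  step 10: row=3, L[3]='s', prepend. Next row=LF[3]=14
  step 11: row=14, L[14]='s', prepend. Next row=LF[14]=16
  step 12: row=16, L[16]='i', prepend. Next row=LF[16]=4
  step 13: row=4, L[4]='m', prepend. Next row=LF[4]=6
  step 14: row=6, L[6]='s', prepend. Next row=LF[6]=15
  step 15: row=15, L[15]='n', prepend. Next row=LF[15]=10
  step 16: row=10, L[10]='a', prepend. Next row=LF[10]=1
  step 17: row=1, L[1]='r', prepend. Next row=LF[1]=13
  step 18: row=13, L[13]='t', prepend. Next row=LF[13]=17
Reversed output: transmissionlemon$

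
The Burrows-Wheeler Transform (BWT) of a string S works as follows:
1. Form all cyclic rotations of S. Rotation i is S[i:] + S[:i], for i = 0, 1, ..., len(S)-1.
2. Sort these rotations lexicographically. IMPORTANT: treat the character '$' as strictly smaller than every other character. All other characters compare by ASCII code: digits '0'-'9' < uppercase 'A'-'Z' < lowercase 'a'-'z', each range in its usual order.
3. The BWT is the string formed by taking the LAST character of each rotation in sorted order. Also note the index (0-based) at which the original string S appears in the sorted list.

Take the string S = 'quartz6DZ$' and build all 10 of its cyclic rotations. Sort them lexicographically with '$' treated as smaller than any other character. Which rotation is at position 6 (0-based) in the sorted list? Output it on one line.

All 10 rotations (rotation i = S[i:]+S[:i]):
  rot[0] = quartz6DZ$
  rot[1] = uartz6DZ$q
  rot[2] = artz6DZ$qu
  rot[3] = rtz6DZ$qua
  rot[4] = tz6DZ$quar
  rot[5] = z6DZ$quart
  rot[6] = 6DZ$quartz
  rot[7] = DZ$quartz6
  rot[8] = Z$quartz6D
  rot[9] = $quartz6DZ
Sorted (with $ < everything):
  sorted[0] = $quartz6DZ
  sorted[1] = 6DZ$quartz
  sorted[2] = DZ$quartz6
  sorted[3] = Z$quartz6D
  sorted[4] = artz6DZ$qu
  sorted[5] = quartz6DZ$
  sorted[6] = rtz6DZ$qua
  sorted[7] = tz6DZ$quar
  sorted[8] = uartz6DZ$q
  sorted[9] = z6DZ$quart
sorted[6] = rtz6DZ$qua

Answer: rtz6DZ$qua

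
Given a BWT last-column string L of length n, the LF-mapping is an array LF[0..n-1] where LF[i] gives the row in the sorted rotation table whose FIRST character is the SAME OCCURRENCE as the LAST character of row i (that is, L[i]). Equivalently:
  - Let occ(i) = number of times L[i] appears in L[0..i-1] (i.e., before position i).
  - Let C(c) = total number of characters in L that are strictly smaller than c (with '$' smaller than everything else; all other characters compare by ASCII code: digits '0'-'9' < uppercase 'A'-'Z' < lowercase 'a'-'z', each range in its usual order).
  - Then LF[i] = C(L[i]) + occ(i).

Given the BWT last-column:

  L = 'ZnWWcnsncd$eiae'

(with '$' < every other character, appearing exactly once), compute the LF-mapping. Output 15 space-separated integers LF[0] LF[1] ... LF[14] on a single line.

Answer: 3 11 1 2 5 12 14 13 6 7 0 8 10 4 9

Derivation:
Char counts: '$':1, 'W':2, 'Z':1, 'a':1, 'c':2, 'd':1, 'e':2, 'i':1, 'n':3, 's':1
C (first-col start): C('$')=0, C('W')=1, C('Z')=3, C('a')=4, C('c')=5, C('d')=7, C('e')=8, C('i')=10, C('n')=11, C('s')=14
L[0]='Z': occ=0, LF[0]=C('Z')+0=3+0=3
L[1]='n': occ=0, LF[1]=C('n')+0=11+0=11
L[2]='W': occ=0, LF[2]=C('W')+0=1+0=1
L[3]='W': occ=1, LF[3]=C('W')+1=1+1=2
L[4]='c': occ=0, LF[4]=C('c')+0=5+0=5
L[5]='n': occ=1, LF[5]=C('n')+1=11+1=12
L[6]='s': occ=0, LF[6]=C('s')+0=14+0=14
L[7]='n': occ=2, LF[7]=C('n')+2=11+2=13
L[8]='c': occ=1, LF[8]=C('c')+1=5+1=6
L[9]='d': occ=0, LF[9]=C('d')+0=7+0=7
L[10]='$': occ=0, LF[10]=C('$')+0=0+0=0
L[11]='e': occ=0, LF[11]=C('e')+0=8+0=8
L[12]='i': occ=0, LF[12]=C('i')+0=10+0=10
L[13]='a': occ=0, LF[13]=C('a')+0=4+0=4
L[14]='e': occ=1, LF[14]=C('e')+1=8+1=9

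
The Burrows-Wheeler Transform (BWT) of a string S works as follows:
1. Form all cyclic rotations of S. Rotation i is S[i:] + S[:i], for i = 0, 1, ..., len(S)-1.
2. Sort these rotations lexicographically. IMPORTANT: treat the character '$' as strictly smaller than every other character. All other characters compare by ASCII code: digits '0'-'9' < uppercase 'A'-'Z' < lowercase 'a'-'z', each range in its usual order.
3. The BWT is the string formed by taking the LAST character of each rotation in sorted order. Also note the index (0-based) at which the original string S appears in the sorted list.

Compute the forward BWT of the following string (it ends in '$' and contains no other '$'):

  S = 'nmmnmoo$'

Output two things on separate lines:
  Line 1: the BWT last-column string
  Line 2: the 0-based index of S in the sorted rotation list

All 8 rotations (rotation i = S[i:]+S[:i]):
  rot[0] = nmmnmoo$
  rot[1] = mmnmoo$n
  rot[2] = mnmoo$nm
  rot[3] = nmoo$nmm
  rot[4] = moo$nmmn
  rot[5] = oo$nmmnm
  rot[6] = o$nmmnmo
  rot[7] = $nmmnmoo
Sorted (with $ < everything):
  sorted[0] = $nmmnmoo  (last char: 'o')
  sorted[1] = mmnmoo$n  (last char: 'n')
  sorted[2] = mnmoo$nm  (last char: 'm')
  sorted[3] = moo$nmmn  (last char: 'n')
  sorted[4] = nmmnmoo$  (last char: '$')
  sorted[5] = nmoo$nmm  (last char: 'm')
  sorted[6] = o$nmmnmo  (last char: 'o')
  sorted[7] = oo$nmmnm  (last char: 'm')
Last column: onmn$mom
Original string S is at sorted index 4

Answer: onmn$mom
4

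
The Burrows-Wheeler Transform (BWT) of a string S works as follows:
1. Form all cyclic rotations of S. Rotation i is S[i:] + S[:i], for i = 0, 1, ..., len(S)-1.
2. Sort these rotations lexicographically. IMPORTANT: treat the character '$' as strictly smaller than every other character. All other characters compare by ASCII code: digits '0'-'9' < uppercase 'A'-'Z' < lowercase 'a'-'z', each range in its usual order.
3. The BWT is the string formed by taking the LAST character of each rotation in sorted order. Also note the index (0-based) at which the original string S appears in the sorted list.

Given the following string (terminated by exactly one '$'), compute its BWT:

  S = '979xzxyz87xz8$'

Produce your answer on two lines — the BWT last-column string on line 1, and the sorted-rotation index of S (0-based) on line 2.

All 14 rotations (rotation i = S[i:]+S[:i]):
  rot[0] = 979xzxyz87xz8$
  rot[1] = 79xzxyz87xz8$9
  rot[2] = 9xzxyz87xz8$97
  rot[3] = xzxyz87xz8$979
  rot[4] = zxyz87xz8$979x
  rot[5] = xyz87xz8$979xz
  rot[6] = yz87xz8$979xzx
  rot[7] = z87xz8$979xzxy
  rot[8] = 87xz8$979xzxyz
  rot[9] = 7xz8$979xzxyz8
  rot[10] = xz8$979xzxyz87
  rot[11] = z8$979xzxyz87x
  rot[12] = 8$979xzxyz87xz
  rot[13] = $979xzxyz87xz8
Sorted (with $ < everything):
  sorted[0] = $979xzxyz87xz8  (last char: '8')
  sorted[1] = 79xzxyz87xz8$9  (last char: '9')
  sorted[2] = 7xz8$979xzxyz8  (last char: '8')
  sorted[3] = 8$979xzxyz87xz  (last char: 'z')
  sorted[4] = 87xz8$979xzxyz  (last char: 'z')
  sorted[5] = 979xzxyz87xz8$  (last char: '$')
  sorted[6] = 9xzxyz87xz8$97  (last char: '7')
  sorted[7] = xyz87xz8$979xz  (last char: 'z')
  sorted[8] = xz8$979xzxyz87  (last char: '7')
  sorted[9] = xzxyz87xz8$979  (last char: '9')
  sorted[10] = yz87xz8$979xzx  (last char: 'x')
  sorted[11] = z8$979xzxyz87x  (last char: 'x')
  sorted[12] = z87xz8$979xzxy  (last char: 'y')
  sorted[13] = zxyz87xz8$979x  (last char: 'x')
Last column: 898zz$7z79xxyx
Original string S is at sorted index 5

Answer: 898zz$7z79xxyx
5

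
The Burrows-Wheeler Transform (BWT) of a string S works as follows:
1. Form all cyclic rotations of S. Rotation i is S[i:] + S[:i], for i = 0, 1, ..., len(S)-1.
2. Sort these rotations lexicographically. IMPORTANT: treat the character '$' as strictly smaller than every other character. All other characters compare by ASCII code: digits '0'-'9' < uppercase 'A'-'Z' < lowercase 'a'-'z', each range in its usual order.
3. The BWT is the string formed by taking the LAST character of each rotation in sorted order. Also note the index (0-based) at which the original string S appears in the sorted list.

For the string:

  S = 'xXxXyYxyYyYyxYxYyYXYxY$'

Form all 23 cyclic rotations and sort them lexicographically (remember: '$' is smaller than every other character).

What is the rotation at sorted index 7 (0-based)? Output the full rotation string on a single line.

All 23 rotations (rotation i = S[i:]+S[:i]):
  rot[0] = xXxXyYxyYyYyxYxYyYXYxY$
  rot[1] = XxXyYxyYyYyxYxYyYXYxY$x
  rot[2] = xXyYxyYyYyxYxYyYXYxY$xX
  rot[3] = XyYxyYyYyxYxYyYXYxY$xXx
  rot[4] = yYxyYyYyxYxYyYXYxY$xXxX
  rot[5] = YxyYyYyxYxYyYXYxY$xXxXy
  rot[6] = xyYyYyxYxYyYXYxY$xXxXyY
  rot[7] = yYyYyxYxYyYXYxY$xXxXyYx
  rot[8] = YyYyxYxYyYXYxY$xXxXyYxy
  rot[9] = yYyxYxYyYXYxY$xXxXyYxyY
  rot[10] = YyxYxYyYXYxY$xXxXyYxyYy
  rot[11] = yxYxYyYXYxY$xXxXyYxyYyY
  rot[12] = xYxYyYXYxY$xXxXyYxyYyYy
  rot[13] = YxYyYXYxY$xXxXyYxyYyYyx
  rot[14] = xYyYXYxY$xXxXyYxyYyYyxY
  rot[15] = YyYXYxY$xXxXyYxyYyYyxYx
  rot[16] = yYXYxY$xXxXyYxyYyYyxYxY
  rot[17] = YXYxY$xXxXyYxyYyYyxYxYy
  rot[18] = XYxY$xXxXyYxyYyYyxYxYyY
  rot[19] = YxY$xXxXyYxyYyYyxYxYyYX
  rot[20] = xY$xXxXyYxyYyYyxYxYyYXY
  rot[21] = Y$xXxXyYxyYyYyxYxYyYXYx
  rot[22] = $xXxXyYxyYyYyxYxYyYXYxY
Sorted (with $ < everything):
  sorted[0] = $xXxXyYxyYyYyxYxYyYXYxY
  sorted[1] = XYxY$xXxXyYxyYyYyxYxYyY
  sorted[2] = XxXyYxyYyYyxYxYyYXYxY$x
  sorted[3] = XyYxyYyYyxYxYyYXYxY$xXx
  sorted[4] = Y$xXxXyYxyYyYyxYxYyYXYx
  sorted[5] = YXYxY$xXxXyYxyYyYyxYxYy
  sorted[6] = YxY$xXxXyYxyYyYyxYxYyYX
  sorted[7] = YxYyYXYxY$xXxXyYxyYyYyx
  sorted[8] = YxyYyYyxYxYyYXYxY$xXxXy
  sorted[9] = YyYXYxY$xXxXyYxyYyYyxYx
  sorted[10] = YyYyxYxYyYXYxY$xXxXyYxy
  sorted[11] = YyxYxYyYXYxY$xXxXyYxyYy
  sorted[12] = xXxXyYxyYyYyxYxYyYXYxY$
  sorted[13] = xXyYxyYyYyxYxYyYXYxY$xX
  sorted[14] = xY$xXxXyYxyYyYyxYxYyYXY
  sorted[15] = xYxYyYXYxY$xXxXyYxyYyYy
  sorted[16] = xYyYXYxY$xXxXyYxyYyYyxY
  sorted[17] = xyYyYyxYxYyYXYxY$xXxXyY
  sorted[18] = yYXYxY$xXxXyYxyYyYyxYxY
  sorted[19] = yYxyYyYyxYxYyYXYxY$xXxX
  sorted[20] = yYyYyxYxYyYXYxY$xXxXyYx
  sorted[21] = yYyxYxYyYXYxY$xXxXyYxyY
  sorted[22] = yxYxYyYXYxY$xXxXyYxyYyY
sorted[7] = YxYyYXYxY$xXxXyYxyYyYyx

Answer: YxYyYXYxY$xXxXyYxyYyYyx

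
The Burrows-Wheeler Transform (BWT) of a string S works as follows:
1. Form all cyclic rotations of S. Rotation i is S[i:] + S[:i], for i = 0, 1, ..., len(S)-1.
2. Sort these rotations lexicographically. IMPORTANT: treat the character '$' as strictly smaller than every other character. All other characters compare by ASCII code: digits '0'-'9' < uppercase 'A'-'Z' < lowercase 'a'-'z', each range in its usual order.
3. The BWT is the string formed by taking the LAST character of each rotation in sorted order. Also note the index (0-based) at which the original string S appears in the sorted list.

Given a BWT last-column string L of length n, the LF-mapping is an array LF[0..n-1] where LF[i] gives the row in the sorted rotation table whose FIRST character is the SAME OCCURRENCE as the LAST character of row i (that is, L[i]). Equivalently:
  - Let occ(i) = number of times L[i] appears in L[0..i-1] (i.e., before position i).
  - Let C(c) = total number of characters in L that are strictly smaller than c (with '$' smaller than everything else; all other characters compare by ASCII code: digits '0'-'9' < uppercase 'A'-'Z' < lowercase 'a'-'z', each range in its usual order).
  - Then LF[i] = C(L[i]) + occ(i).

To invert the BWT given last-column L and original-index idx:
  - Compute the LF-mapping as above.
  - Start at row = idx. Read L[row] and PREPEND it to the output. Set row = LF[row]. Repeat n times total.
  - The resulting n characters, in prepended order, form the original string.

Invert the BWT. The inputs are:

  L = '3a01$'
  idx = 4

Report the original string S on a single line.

LF mapping: 3 4 1 2 0
Walk LF starting at row 4, prepending L[row]:
  step 1: row=4, L[4]='$', prepend. Next row=LF[4]=0
  step 2: row=0, L[0]='3', prepend. Next row=LF[0]=3
  step 3: row=3, L[3]='1', prepend. Next row=LF[3]=2
  step 4: row=2, L[2]='0', prepend. Next row=LF[2]=1
  step 5: row=1, L[1]='a', prepend. Next row=LF[1]=4
Reversed output: a013$

Answer: a013$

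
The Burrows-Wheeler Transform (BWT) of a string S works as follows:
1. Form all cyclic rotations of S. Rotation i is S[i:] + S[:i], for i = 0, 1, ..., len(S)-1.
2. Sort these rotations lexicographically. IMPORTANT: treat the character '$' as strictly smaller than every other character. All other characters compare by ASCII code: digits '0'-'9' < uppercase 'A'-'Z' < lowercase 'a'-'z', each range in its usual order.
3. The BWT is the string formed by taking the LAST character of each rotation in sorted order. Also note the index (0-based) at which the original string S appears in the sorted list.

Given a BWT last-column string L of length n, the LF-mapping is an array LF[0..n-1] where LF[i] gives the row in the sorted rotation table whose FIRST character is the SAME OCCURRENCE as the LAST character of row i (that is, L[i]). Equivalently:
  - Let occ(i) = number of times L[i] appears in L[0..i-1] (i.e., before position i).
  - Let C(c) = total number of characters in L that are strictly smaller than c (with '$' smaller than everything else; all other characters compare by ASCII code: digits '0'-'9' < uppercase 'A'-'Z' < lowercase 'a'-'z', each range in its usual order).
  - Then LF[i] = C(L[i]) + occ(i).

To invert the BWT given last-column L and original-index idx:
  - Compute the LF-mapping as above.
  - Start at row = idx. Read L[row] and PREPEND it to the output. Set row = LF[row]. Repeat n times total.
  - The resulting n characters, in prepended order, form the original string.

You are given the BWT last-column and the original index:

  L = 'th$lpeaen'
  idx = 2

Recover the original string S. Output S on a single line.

Answer: elephant$

Derivation:
LF mapping: 8 4 0 5 7 2 1 3 6
Walk LF starting at row 2, prepending L[row]:
  step 1: row=2, L[2]='$', prepend. Next row=LF[2]=0
  step 2: row=0, L[0]='t', prepend. Next row=LF[0]=8
  step 3: row=8, L[8]='n', prepend. Next row=LF[8]=6
  step 4: row=6, L[6]='a', prepend. Next row=LF[6]=1
  step 5: row=1, L[1]='h', prepend. Next row=LF[1]=4
  step 6: row=4, L[4]='p', prepend. Next row=LF[4]=7
  step 7: row=7, L[7]='e', prepend. Next row=LF[7]=3
  step 8: row=3, L[3]='l', prepend. Next row=LF[3]=5
  step 9: row=5, L[5]='e', prepend. Next row=LF[5]=2
Reversed output: elephant$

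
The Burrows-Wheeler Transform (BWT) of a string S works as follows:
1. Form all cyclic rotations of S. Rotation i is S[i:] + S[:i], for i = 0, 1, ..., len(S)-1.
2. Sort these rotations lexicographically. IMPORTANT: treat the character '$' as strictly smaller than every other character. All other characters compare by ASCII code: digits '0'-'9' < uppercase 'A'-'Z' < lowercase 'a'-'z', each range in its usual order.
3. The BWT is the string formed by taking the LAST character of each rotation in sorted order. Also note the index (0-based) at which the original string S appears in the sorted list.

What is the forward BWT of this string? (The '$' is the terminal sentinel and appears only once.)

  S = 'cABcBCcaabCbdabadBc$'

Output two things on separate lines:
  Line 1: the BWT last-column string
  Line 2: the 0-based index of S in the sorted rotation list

All 20 rotations (rotation i = S[i:]+S[:i]):
  rot[0] = cABcBCcaabCbdabadBc$
  rot[1] = ABcBCcaabCbdabadBc$c
  rot[2] = BcBCcaabCbdabadBc$cA
  rot[3] = cBCcaabCbdabadBc$cAB
  rot[4] = BCcaabCbdabadBc$cABc
  rot[5] = CcaabCbdabadBc$cABcB
  rot[6] = caabCbdabadBc$cABcBC
  rot[7] = aabCbdabadBc$cABcBCc
  rot[8] = abCbdabadBc$cABcBCca
  rot[9] = bCbdabadBc$cABcBCcaa
  rot[10] = CbdabadBc$cABcBCcaab
  rot[11] = bdabadBc$cABcBCcaabC
  rot[12] = dabadBc$cABcBCcaabCb
  rot[13] = abadBc$cABcBCcaabCbd
  rot[14] = badBc$cABcBCcaabCbda
  rot[15] = adBc$cABcBCcaabCbdab
  rot[16] = dBc$cABcBCcaabCbdaba
  rot[17] = Bc$cABcBCcaabCbdabad
  rot[18] = c$cABcBCcaabCbdabadB
  rot[19] = $cABcBCcaabCbdabadBc
Sorted (with $ < everything):
  sorted[0] = $cABcBCcaabCbdabadBc  (last char: 'c')
  sorted[1] = ABcBCcaabCbdabadBc$c  (last char: 'c')
  sorted[2] = BCcaabCbdabadBc$cABc  (last char: 'c')
  sorted[3] = Bc$cABcBCcaabCbdabad  (last char: 'd')
  sorted[4] = BcBCcaabCbdabadBc$cA  (last char: 'A')
  sorted[5] = CbdabadBc$cABcBCcaab  (last char: 'b')
  sorted[6] = CcaabCbdabadBc$cABcB  (last char: 'B')
  sorted[7] = aabCbdabadBc$cABcBCc  (last char: 'c')
  sorted[8] = abCbdabadBc$cABcBCca  (last char: 'a')
  sorted[9] = abadBc$cABcBCcaabCbd  (last char: 'd')
  sorted[10] = adBc$cABcBCcaabCbdab  (last char: 'b')
  sorted[11] = bCbdabadBc$cABcBCcaa  (last char: 'a')
  sorted[12] = badBc$cABcBCcaabCbda  (last char: 'a')
  sorted[13] = bdabadBc$cABcBCcaabC  (last char: 'C')
  sorted[14] = c$cABcBCcaabCbdabadB  (last char: 'B')
  sorted[15] = cABcBCcaabCbdabadBc$  (last char: '$')
  sorted[16] = cBCcaabCbdabadBc$cAB  (last char: 'B')
  sorted[17] = caabCbdabadBc$cABcBC  (last char: 'C')
  sorted[18] = dBc$cABcBCcaabCbdaba  (last char: 'a')
  sorted[19] = dabadBc$cABcBCcaabCb  (last char: 'b')
Last column: cccdAbBcadbaaCB$BCab
Original string S is at sorted index 15

Answer: cccdAbBcadbaaCB$BCab
15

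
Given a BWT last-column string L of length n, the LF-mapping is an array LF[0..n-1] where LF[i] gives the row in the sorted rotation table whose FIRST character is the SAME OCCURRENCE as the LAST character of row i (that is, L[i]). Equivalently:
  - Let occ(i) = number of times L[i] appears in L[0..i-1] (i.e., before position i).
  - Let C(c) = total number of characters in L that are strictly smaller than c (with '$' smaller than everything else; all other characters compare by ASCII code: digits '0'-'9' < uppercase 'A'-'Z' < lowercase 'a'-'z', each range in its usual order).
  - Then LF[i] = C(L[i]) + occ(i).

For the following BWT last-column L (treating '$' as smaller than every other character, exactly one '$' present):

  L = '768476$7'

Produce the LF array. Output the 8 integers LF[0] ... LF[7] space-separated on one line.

Char counts: '$':1, '4':1, '6':2, '7':3, '8':1
C (first-col start): C('$')=0, C('4')=1, C('6')=2, C('7')=4, C('8')=7
L[0]='7': occ=0, LF[0]=C('7')+0=4+0=4
L[1]='6': occ=0, LF[1]=C('6')+0=2+0=2
L[2]='8': occ=0, LF[2]=C('8')+0=7+0=7
L[3]='4': occ=0, LF[3]=C('4')+0=1+0=1
L[4]='7': occ=1, LF[4]=C('7')+1=4+1=5
L[5]='6': occ=1, LF[5]=C('6')+1=2+1=3
L[6]='$': occ=0, LF[6]=C('$')+0=0+0=0
L[7]='7': occ=2, LF[7]=C('7')+2=4+2=6

Answer: 4 2 7 1 5 3 0 6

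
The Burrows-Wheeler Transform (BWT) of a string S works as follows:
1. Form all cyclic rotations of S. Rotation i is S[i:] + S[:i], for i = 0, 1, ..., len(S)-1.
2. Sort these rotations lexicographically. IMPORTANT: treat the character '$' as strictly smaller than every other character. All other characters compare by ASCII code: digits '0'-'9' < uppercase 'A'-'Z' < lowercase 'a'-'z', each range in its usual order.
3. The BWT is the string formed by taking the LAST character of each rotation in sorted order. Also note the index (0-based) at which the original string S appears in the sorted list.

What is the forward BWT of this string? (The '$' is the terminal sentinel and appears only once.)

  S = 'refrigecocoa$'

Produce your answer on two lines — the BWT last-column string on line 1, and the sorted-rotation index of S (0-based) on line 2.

Answer: aooegreircc$f
11

Derivation:
All 13 rotations (rotation i = S[i:]+S[:i]):
  rot[0] = refrigecocoa$
  rot[1] = efrigecocoa$r
  rot[2] = frigecocoa$re
  rot[3] = rigecocoa$ref
  rot[4] = igecocoa$refr
  rot[5] = gecocoa$refri
  rot[6] = ecocoa$refrig
  rot[7] = cocoa$refrige
  rot[8] = ocoa$refrigec
  rot[9] = coa$refrigeco
  rot[10] = oa$refrigecoc
  rot[11] = a$refrigecoco
  rot[12] = $refrigecocoa
Sorted (with $ < everything):
  sorted[0] = $refrigecocoa  (last char: 'a')
  sorted[1] = a$refrigecoco  (last char: 'o')
  sorted[2] = coa$refrigeco  (last char: 'o')
  sorted[3] = cocoa$refrige  (last char: 'e')
  sorted[4] = ecocoa$refrig  (last char: 'g')
  sorted[5] = efrigecocoa$r  (last char: 'r')
  sorted[6] = frigecocoa$re  (last char: 'e')
  sorted[7] = gecocoa$refri  (last char: 'i')
  sorted[8] = igecocoa$refr  (last char: 'r')
  sorted[9] = oa$refrigecoc  (last char: 'c')
  sorted[10] = ocoa$refrigec  (last char: 'c')
  sorted[11] = refrigecocoa$  (last char: '$')
  sorted[12] = rigecocoa$ref  (last char: 'f')
Last column: aooegreircc$f
Original string S is at sorted index 11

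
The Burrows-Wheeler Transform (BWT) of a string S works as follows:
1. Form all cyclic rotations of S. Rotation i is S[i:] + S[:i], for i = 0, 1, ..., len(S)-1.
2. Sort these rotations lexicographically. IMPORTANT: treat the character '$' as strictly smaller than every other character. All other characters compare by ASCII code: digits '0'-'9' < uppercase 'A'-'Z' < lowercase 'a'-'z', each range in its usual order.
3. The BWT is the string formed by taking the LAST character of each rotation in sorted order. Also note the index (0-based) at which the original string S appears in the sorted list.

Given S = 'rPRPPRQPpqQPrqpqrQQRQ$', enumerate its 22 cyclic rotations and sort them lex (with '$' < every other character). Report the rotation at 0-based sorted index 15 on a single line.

Answer: pqrQQRQ$rPRPPRQPpqQPrq

Derivation:
All 22 rotations (rotation i = S[i:]+S[:i]):
  rot[0] = rPRPPRQPpqQPrqpqrQQRQ$
  rot[1] = PRPPRQPpqQPrqpqrQQRQ$r
  rot[2] = RPPRQPpqQPrqpqrQQRQ$rP
  rot[3] = PPRQPpqQPrqpqrQQRQ$rPR
  rot[4] = PRQPpqQPrqpqrQQRQ$rPRP
  rot[5] = RQPpqQPrqpqrQQRQ$rPRPP
  rot[6] = QPpqQPrqpqrQQRQ$rPRPPR
  rot[7] = PpqQPrqpqrQQRQ$rPRPPRQ
  rot[8] = pqQPrqpqrQQRQ$rPRPPRQP
  rot[9] = qQPrqpqrQQRQ$rPRPPRQPp
  rot[10] = QPrqpqrQQRQ$rPRPPRQPpq
  rot[11] = PrqpqrQQRQ$rPRPPRQPpqQ
  rot[12] = rqpqrQQRQ$rPRPPRQPpqQP
  rot[13] = qpqrQQRQ$rPRPPRQPpqQPr
  rot[14] = pqrQQRQ$rPRPPRQPpqQPrq
  rot[15] = qrQQRQ$rPRPPRQPpqQPrqp
  rot[16] = rQQRQ$rPRPPRQPpqQPrqpq
  rot[17] = QQRQ$rPRPPRQPpqQPrqpqr
  rot[18] = QRQ$rPRPPRQPpqQPrqpqrQ
  rot[19] = RQ$rPRPPRQPpqQPrqpqrQQ
  rot[20] = Q$rPRPPRQPpqQPrqpqrQQR
  rot[21] = $rPRPPRQPpqQPrqpqrQQRQ
Sorted (with $ < everything):
  sorted[0] = $rPRPPRQPpqQPrqpqrQQRQ
  sorted[1] = PPRQPpqQPrqpqrQQRQ$rPR
  sorted[2] = PRPPRQPpqQPrqpqrQQRQ$r
  sorted[3] = PRQPpqQPrqpqrQQRQ$rPRP
  sorted[4] = PpqQPrqpqrQQRQ$rPRPPRQ
  sorted[5] = PrqpqrQQRQ$rPRPPRQPpqQ
  sorted[6] = Q$rPRPPRQPpqQPrqpqrQQR
  sorted[7] = QPpqQPrqpqrQQRQ$rPRPPR
  sorted[8] = QPrqpqrQQRQ$rPRPPRQPpq
  sorted[9] = QQRQ$rPRPPRQPpqQPrqpqr
  sorted[10] = QRQ$rPRPPRQPpqQPrqpqrQ
  sorted[11] = RPPRQPpqQPrqpqrQQRQ$rP
  sorted[12] = RQ$rPRPPRQPpqQPrqpqrQQ
  sorted[13] = RQPpqQPrqpqrQQRQ$rPRPP
  sorted[14] = pqQPrqpqrQQRQ$rPRPPRQP
  sorted[15] = pqrQQRQ$rPRPPRQPpqQPrq
  sorted[16] = qQPrqpqrQQRQ$rPRPPRQPp
  sorted[17] = qpqrQQRQ$rPRPPRQPpqQPr
  sorted[18] = qrQQRQ$rPRPPRQPpqQPrqp
  sorted[19] = rPRPPRQPpqQPrqpqrQQRQ$
  sorted[20] = rQQRQ$rPRPPRQPpqQPrqpq
  sorted[21] = rqpqrQQRQ$rPRPPRQPpqQP
sorted[15] = pqrQQRQ$rPRPPRQPpqQPrq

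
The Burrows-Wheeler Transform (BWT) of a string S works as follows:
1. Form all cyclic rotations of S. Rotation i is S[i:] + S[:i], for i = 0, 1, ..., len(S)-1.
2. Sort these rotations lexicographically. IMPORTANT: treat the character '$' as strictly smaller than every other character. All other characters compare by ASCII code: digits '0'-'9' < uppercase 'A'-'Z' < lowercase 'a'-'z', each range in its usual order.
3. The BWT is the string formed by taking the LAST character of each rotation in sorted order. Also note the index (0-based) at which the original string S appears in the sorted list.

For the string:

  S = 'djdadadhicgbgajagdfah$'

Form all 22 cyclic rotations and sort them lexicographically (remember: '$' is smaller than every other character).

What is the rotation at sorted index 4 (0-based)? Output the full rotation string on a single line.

All 22 rotations (rotation i = S[i:]+S[:i]):
  rot[0] = djdadadhicgbgajagdfah$
  rot[1] = jdadadhicgbgajagdfah$d
  rot[2] = dadadhicgbgajagdfah$dj
  rot[3] = adadhicgbgajagdfah$djd
  rot[4] = dadhicgbgajagdfah$djda
  rot[5] = adhicgbgajagdfah$djdad
  rot[6] = dhicgbgajagdfah$djdada
  rot[7] = hicgbgajagdfah$djdadad
  rot[8] = icgbgajagdfah$djdadadh
  rot[9] = cgbgajagdfah$djdadadhi
  rot[10] = gbgajagdfah$djdadadhic
  rot[11] = bgajagdfah$djdadadhicg
  rot[12] = gajagdfah$djdadadhicgb
  rot[13] = ajagdfah$djdadadhicgbg
  rot[14] = jagdfah$djdadadhicgbga
  rot[15] = agdfah$djdadadhicgbgaj
  rot[16] = gdfah$djdadadhicgbgaja
  rot[17] = dfah$djdadadhicgbgajag
  rot[18] = fah$djdadadhicgbgajagd
  rot[19] = ah$djdadadhicgbgajagdf
  rot[20] = h$djdadadhicgbgajagdfa
  rot[21] = $djdadadhicgbgajagdfah
Sorted (with $ < everything):
  sorted[0] = $djdadadhicgbgajagdfah
  sorted[1] = adadhicgbgajagdfah$djd
  sorted[2] = adhicgbgajagdfah$djdad
  sorted[3] = agdfah$djdadadhicgbgaj
  sorted[4] = ah$djdadadhicgbgajagdf
  sorted[5] = ajagdfah$djdadadhicgbg
  sorted[6] = bgajagdfah$djdadadhicg
  sorted[7] = cgbgajagdfah$djdadadhi
  sorted[8] = dadadhicgbgajagdfah$dj
  sorted[9] = dadhicgbgajagdfah$djda
  sorted[10] = dfah$djdadadhicgbgajag
  sorted[11] = dhicgbgajagdfah$djdada
  sorted[12] = djdadadhicgbgajagdfah$
  sorted[13] = fah$djdadadhicgbgajagd
  sorted[14] = gajagdfah$djdadadhicgb
  sorted[15] = gbgajagdfah$djdadadhic
  sorted[16] = gdfah$djdadadhicgbgaja
  sorted[17] = h$djdadadhicgbgajagdfa
  sorted[18] = hicgbgajagdfah$djdadad
  sorted[19] = icgbgajagdfah$djdadadh
  sorted[20] = jagdfah$djdadadhicgbga
  sorted[21] = jdadadhicgbgajagdfah$d
sorted[4] = ah$djdadadhicgbgajagdf

Answer: ah$djdadadhicgbgajagdf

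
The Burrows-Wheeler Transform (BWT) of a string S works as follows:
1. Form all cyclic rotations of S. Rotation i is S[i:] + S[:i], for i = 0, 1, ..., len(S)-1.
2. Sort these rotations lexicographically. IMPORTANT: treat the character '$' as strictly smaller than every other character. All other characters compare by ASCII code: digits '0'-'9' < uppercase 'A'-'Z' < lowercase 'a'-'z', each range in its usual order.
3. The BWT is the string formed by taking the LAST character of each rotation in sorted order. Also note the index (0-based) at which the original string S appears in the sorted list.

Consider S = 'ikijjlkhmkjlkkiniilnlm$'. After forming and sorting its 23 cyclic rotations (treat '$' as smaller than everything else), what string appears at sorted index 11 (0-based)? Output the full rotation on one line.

Answer: kijjlkhmkjlkkiniilnlm$i

Derivation:
All 23 rotations (rotation i = S[i:]+S[:i]):
  rot[0] = ikijjlkhmkjlkkiniilnlm$
  rot[1] = kijjlkhmkjlkkiniilnlm$i
  rot[2] = ijjlkhmkjlkkiniilnlm$ik
  rot[3] = jjlkhmkjlkkiniilnlm$iki
  rot[4] = jlkhmkjlkkiniilnlm$ikij
  rot[5] = lkhmkjlkkiniilnlm$ikijj
  rot[6] = khmkjlkkiniilnlm$ikijjl
  rot[7] = hmkjlkkiniilnlm$ikijjlk
  rot[8] = mkjlkkiniilnlm$ikijjlkh
  rot[9] = kjlkkiniilnlm$ikijjlkhm
  rot[10] = jlkkiniilnlm$ikijjlkhmk
  rot[11] = lkkiniilnlm$ikijjlkhmkj
  rot[12] = kkiniilnlm$ikijjlkhmkjl
  rot[13] = kiniilnlm$ikijjlkhmkjlk
  rot[14] = iniilnlm$ikijjlkhmkjlkk
  rot[15] = niilnlm$ikijjlkhmkjlkki
  rot[16] = iilnlm$ikijjlkhmkjlkkin
  rot[17] = ilnlm$ikijjlkhmkjlkkini
  rot[18] = lnlm$ikijjlkhmkjlkkinii
  rot[19] = nlm$ikijjlkhmkjlkkiniil
  rot[20] = lm$ikijjlkhmkjlkkiniiln
  rot[21] = m$ikijjlkhmkjlkkiniilnl
  rot[22] = $ikijjlkhmkjlkkiniilnlm
Sorted (with $ < everything):
  sorted[0] = $ikijjlkhmkjlkkiniilnlm
  sorted[1] = hmkjlkkiniilnlm$ikijjlk
  sorted[2] = iilnlm$ikijjlkhmkjlkkin
  sorted[3] = ijjlkhmkjlkkiniilnlm$ik
  sorted[4] = ikijjlkhmkjlkkiniilnlm$
  sorted[5] = ilnlm$ikijjlkhmkjlkkini
  sorted[6] = iniilnlm$ikijjlkhmkjlkk
  sorted[7] = jjlkhmkjlkkiniilnlm$iki
  sorted[8] = jlkhmkjlkkiniilnlm$ikij
  sorted[9] = jlkkiniilnlm$ikijjlkhmk
  sorted[10] = khmkjlkkiniilnlm$ikijjl
  sorted[11] = kijjlkhmkjlkkiniilnlm$i
  sorted[12] = kiniilnlm$ikijjlkhmkjlk
  sorted[13] = kjlkkiniilnlm$ikijjlkhm
  sorted[14] = kkiniilnlm$ikijjlkhmkjl
  sorted[15] = lkhmkjlkkiniilnlm$ikijj
  sorted[16] = lkkiniilnlm$ikijjlkhmkj
  sorted[17] = lm$ikijjlkhmkjlkkiniiln
  sorted[18] = lnlm$ikijjlkhmkjlkkinii
  sorted[19] = m$ikijjlkhmkjlkkiniilnl
  sorted[20] = mkjlkkiniilnlm$ikijjlkh
  sorted[21] = niilnlm$ikijjlkhmkjlkki
  sorted[22] = nlm$ikijjlkhmkjlkkiniil
sorted[11] = kijjlkhmkjlkkiniilnlm$i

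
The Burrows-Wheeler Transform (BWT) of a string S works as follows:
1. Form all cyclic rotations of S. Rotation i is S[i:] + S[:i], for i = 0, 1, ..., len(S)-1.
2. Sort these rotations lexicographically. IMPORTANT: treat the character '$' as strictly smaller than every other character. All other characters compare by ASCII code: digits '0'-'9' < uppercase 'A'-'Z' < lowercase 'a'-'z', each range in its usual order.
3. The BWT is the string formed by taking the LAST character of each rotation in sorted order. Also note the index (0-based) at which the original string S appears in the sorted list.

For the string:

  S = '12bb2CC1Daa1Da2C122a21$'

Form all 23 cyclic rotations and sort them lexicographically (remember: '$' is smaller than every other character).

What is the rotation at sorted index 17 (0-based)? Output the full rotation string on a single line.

Answer: a1Da2C122a21$12bb2CC1Da

Derivation:
All 23 rotations (rotation i = S[i:]+S[:i]):
  rot[0] = 12bb2CC1Daa1Da2C122a21$
  rot[1] = 2bb2CC1Daa1Da2C122a21$1
  rot[2] = bb2CC1Daa1Da2C122a21$12
  rot[3] = b2CC1Daa1Da2C122a21$12b
  rot[4] = 2CC1Daa1Da2C122a21$12bb
  rot[5] = CC1Daa1Da2C122a21$12bb2
  rot[6] = C1Daa1Da2C122a21$12bb2C
  rot[7] = 1Daa1Da2C122a21$12bb2CC
  rot[8] = Daa1Da2C122a21$12bb2CC1
  rot[9] = aa1Da2C122a21$12bb2CC1D
  rot[10] = a1Da2C122a21$12bb2CC1Da
  rot[11] = 1Da2C122a21$12bb2CC1Daa
  rot[12] = Da2C122a21$12bb2CC1Daa1
  rot[13] = a2C122a21$12bb2CC1Daa1D
  rot[14] = 2C122a21$12bb2CC1Daa1Da
  rot[15] = C122a21$12bb2CC1Daa1Da2
  rot[16] = 122a21$12bb2CC1Daa1Da2C
  rot[17] = 22a21$12bb2CC1Daa1Da2C1
  rot[18] = 2a21$12bb2CC1Daa1Da2C12
  rot[19] = a21$12bb2CC1Daa1Da2C122
  rot[20] = 21$12bb2CC1Daa1Da2C122a
  rot[21] = 1$12bb2CC1Daa1Da2C122a2
  rot[22] = $12bb2CC1Daa1Da2C122a21
Sorted (with $ < everything):
  sorted[0] = $12bb2CC1Daa1Da2C122a21
  sorted[1] = 1$12bb2CC1Daa1Da2C122a2
  sorted[2] = 122a21$12bb2CC1Daa1Da2C
  sorted[3] = 12bb2CC1Daa1Da2C122a21$
  sorted[4] = 1Da2C122a21$12bb2CC1Daa
  sorted[5] = 1Daa1Da2C122a21$12bb2CC
  sorted[6] = 21$12bb2CC1Daa1Da2C122a
  sorted[7] = 22a21$12bb2CC1Daa1Da2C1
  sorted[8] = 2C122a21$12bb2CC1Daa1Da
  sorted[9] = 2CC1Daa1Da2C122a21$12bb
  sorted[10] = 2a21$12bb2CC1Daa1Da2C12
  sorted[11] = 2bb2CC1Daa1Da2C122a21$1
  sorted[12] = C122a21$12bb2CC1Daa1Da2
  sorted[13] = C1Daa1Da2C122a21$12bb2C
  sorted[14] = CC1Daa1Da2C122a21$12bb2
  sorted[15] = Da2C122a21$12bb2CC1Daa1
  sorted[16] = Daa1Da2C122a21$12bb2CC1
  sorted[17] = a1Da2C122a21$12bb2CC1Da
  sorted[18] = a21$12bb2CC1Daa1Da2C122
  sorted[19] = a2C122a21$12bb2CC1Daa1D
  sorted[20] = aa1Da2C122a21$12bb2CC1D
  sorted[21] = b2CC1Daa1Da2C122a21$12b
  sorted[22] = bb2CC1Daa1Da2C122a21$12
sorted[17] = a1Da2C122a21$12bb2CC1Da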